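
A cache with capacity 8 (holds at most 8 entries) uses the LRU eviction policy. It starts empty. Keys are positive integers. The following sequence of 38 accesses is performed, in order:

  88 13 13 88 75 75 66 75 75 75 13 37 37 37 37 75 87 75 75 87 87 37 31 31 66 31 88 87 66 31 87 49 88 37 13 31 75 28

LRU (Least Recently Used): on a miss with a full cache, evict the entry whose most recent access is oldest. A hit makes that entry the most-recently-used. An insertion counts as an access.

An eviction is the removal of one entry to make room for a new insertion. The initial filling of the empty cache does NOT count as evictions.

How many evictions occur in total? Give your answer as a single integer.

LRU simulation (capacity=8):
  1. access 88: MISS. Cache (LRU->MRU): [88]
  2. access 13: MISS. Cache (LRU->MRU): [88 13]
  3. access 13: HIT. Cache (LRU->MRU): [88 13]
  4. access 88: HIT. Cache (LRU->MRU): [13 88]
  5. access 75: MISS. Cache (LRU->MRU): [13 88 75]
  6. access 75: HIT. Cache (LRU->MRU): [13 88 75]
  7. access 66: MISS. Cache (LRU->MRU): [13 88 75 66]
  8. access 75: HIT. Cache (LRU->MRU): [13 88 66 75]
  9. access 75: HIT. Cache (LRU->MRU): [13 88 66 75]
  10. access 75: HIT. Cache (LRU->MRU): [13 88 66 75]
  11. access 13: HIT. Cache (LRU->MRU): [88 66 75 13]
  12. access 37: MISS. Cache (LRU->MRU): [88 66 75 13 37]
  13. access 37: HIT. Cache (LRU->MRU): [88 66 75 13 37]
  14. access 37: HIT. Cache (LRU->MRU): [88 66 75 13 37]
  15. access 37: HIT. Cache (LRU->MRU): [88 66 75 13 37]
  16. access 75: HIT. Cache (LRU->MRU): [88 66 13 37 75]
  17. access 87: MISS. Cache (LRU->MRU): [88 66 13 37 75 87]
  18. access 75: HIT. Cache (LRU->MRU): [88 66 13 37 87 75]
  19. access 75: HIT. Cache (LRU->MRU): [88 66 13 37 87 75]
  20. access 87: HIT. Cache (LRU->MRU): [88 66 13 37 75 87]
  21. access 87: HIT. Cache (LRU->MRU): [88 66 13 37 75 87]
  22. access 37: HIT. Cache (LRU->MRU): [88 66 13 75 87 37]
  23. access 31: MISS. Cache (LRU->MRU): [88 66 13 75 87 37 31]
  24. access 31: HIT. Cache (LRU->MRU): [88 66 13 75 87 37 31]
  25. access 66: HIT. Cache (LRU->MRU): [88 13 75 87 37 31 66]
  26. access 31: HIT. Cache (LRU->MRU): [88 13 75 87 37 66 31]
  27. access 88: HIT. Cache (LRU->MRU): [13 75 87 37 66 31 88]
  28. access 87: HIT. Cache (LRU->MRU): [13 75 37 66 31 88 87]
  29. access 66: HIT. Cache (LRU->MRU): [13 75 37 31 88 87 66]
  30. access 31: HIT. Cache (LRU->MRU): [13 75 37 88 87 66 31]
  31. access 87: HIT. Cache (LRU->MRU): [13 75 37 88 66 31 87]
  32. access 49: MISS. Cache (LRU->MRU): [13 75 37 88 66 31 87 49]
  33. access 88: HIT. Cache (LRU->MRU): [13 75 37 66 31 87 49 88]
  34. access 37: HIT. Cache (LRU->MRU): [13 75 66 31 87 49 88 37]
  35. access 13: HIT. Cache (LRU->MRU): [75 66 31 87 49 88 37 13]
  36. access 31: HIT. Cache (LRU->MRU): [75 66 87 49 88 37 13 31]
  37. access 75: HIT. Cache (LRU->MRU): [66 87 49 88 37 13 31 75]
  38. access 28: MISS, evict 66. Cache (LRU->MRU): [87 49 88 37 13 31 75 28]
Total: 29 hits, 9 misses, 1 evictions

Answer: 1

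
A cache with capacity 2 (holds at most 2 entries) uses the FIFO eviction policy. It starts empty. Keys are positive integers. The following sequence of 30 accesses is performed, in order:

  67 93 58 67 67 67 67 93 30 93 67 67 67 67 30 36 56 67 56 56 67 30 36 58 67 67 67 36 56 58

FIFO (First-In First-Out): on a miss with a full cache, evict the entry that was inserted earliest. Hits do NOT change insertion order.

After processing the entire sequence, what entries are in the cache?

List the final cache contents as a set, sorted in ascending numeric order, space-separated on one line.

FIFO simulation (capacity=2):
  1. access 67: MISS. Cache (old->new): [67]
  2. access 93: MISS. Cache (old->new): [67 93]
  3. access 58: MISS, evict 67. Cache (old->new): [93 58]
  4. access 67: MISS, evict 93. Cache (old->new): [58 67]
  5. access 67: HIT. Cache (old->new): [58 67]
  6. access 67: HIT. Cache (old->new): [58 67]
  7. access 67: HIT. Cache (old->new): [58 67]
  8. access 93: MISS, evict 58. Cache (old->new): [67 93]
  9. access 30: MISS, evict 67. Cache (old->new): [93 30]
  10. access 93: HIT. Cache (old->new): [93 30]
  11. access 67: MISS, evict 93. Cache (old->new): [30 67]
  12. access 67: HIT. Cache (old->new): [30 67]
  13. access 67: HIT. Cache (old->new): [30 67]
  14. access 67: HIT. Cache (old->new): [30 67]
  15. access 30: HIT. Cache (old->new): [30 67]
  16. access 36: MISS, evict 30. Cache (old->new): [67 36]
  17. access 56: MISS, evict 67. Cache (old->new): [36 56]
  18. access 67: MISS, evict 36. Cache (old->new): [56 67]
  19. access 56: HIT. Cache (old->new): [56 67]
  20. access 56: HIT. Cache (old->new): [56 67]
  21. access 67: HIT. Cache (old->new): [56 67]
  22. access 30: MISS, evict 56. Cache (old->new): [67 30]
  23. access 36: MISS, evict 67. Cache (old->new): [30 36]
  24. access 58: MISS, evict 30. Cache (old->new): [36 58]
  25. access 67: MISS, evict 36. Cache (old->new): [58 67]
  26. access 67: HIT. Cache (old->new): [58 67]
  27. access 67: HIT. Cache (old->new): [58 67]
  28. access 36: MISS, evict 58. Cache (old->new): [67 36]
  29. access 56: MISS, evict 67. Cache (old->new): [36 56]
  30. access 58: MISS, evict 36. Cache (old->new): [56 58]
Total: 13 hits, 17 misses, 15 evictions

Answer: 56 58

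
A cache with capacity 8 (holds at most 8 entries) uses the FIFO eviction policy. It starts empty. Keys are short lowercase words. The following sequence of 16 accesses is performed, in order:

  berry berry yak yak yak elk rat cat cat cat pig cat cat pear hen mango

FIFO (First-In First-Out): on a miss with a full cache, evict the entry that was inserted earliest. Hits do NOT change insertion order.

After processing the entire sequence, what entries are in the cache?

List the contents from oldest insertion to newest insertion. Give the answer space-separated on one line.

FIFO simulation (capacity=8):
  1. access berry: MISS. Cache (old->new): [berry]
  2. access berry: HIT. Cache (old->new): [berry]
  3. access yak: MISS. Cache (old->new): [berry yak]
  4. access yak: HIT. Cache (old->new): [berry yak]
  5. access yak: HIT. Cache (old->new): [berry yak]
  6. access elk: MISS. Cache (old->new): [berry yak elk]
  7. access rat: MISS. Cache (old->new): [berry yak elk rat]
  8. access cat: MISS. Cache (old->new): [berry yak elk rat cat]
  9. access cat: HIT. Cache (old->new): [berry yak elk rat cat]
  10. access cat: HIT. Cache (old->new): [berry yak elk rat cat]
  11. access pig: MISS. Cache (old->new): [berry yak elk rat cat pig]
  12. access cat: HIT. Cache (old->new): [berry yak elk rat cat pig]
  13. access cat: HIT. Cache (old->new): [berry yak elk rat cat pig]
  14. access pear: MISS. Cache (old->new): [berry yak elk rat cat pig pear]
  15. access hen: MISS. Cache (old->new): [berry yak elk rat cat pig pear hen]
  16. access mango: MISS, evict berry. Cache (old->new): [yak elk rat cat pig pear hen mango]
Total: 7 hits, 9 misses, 1 evictions

Answer: yak elk rat cat pig pear hen mango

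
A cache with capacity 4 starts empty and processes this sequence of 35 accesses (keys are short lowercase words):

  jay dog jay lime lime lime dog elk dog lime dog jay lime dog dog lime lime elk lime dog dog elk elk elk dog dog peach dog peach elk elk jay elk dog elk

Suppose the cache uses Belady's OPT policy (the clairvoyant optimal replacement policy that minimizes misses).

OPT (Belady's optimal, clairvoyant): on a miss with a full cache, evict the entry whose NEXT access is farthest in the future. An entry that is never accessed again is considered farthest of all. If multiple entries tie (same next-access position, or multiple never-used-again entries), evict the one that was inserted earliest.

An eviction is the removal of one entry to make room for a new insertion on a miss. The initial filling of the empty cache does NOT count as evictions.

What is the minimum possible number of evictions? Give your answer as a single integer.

Answer: 1

Derivation:
OPT (Belady) simulation (capacity=4):
  1. access jay: MISS. Cache: [jay]
  2. access dog: MISS. Cache: [jay dog]
  3. access jay: HIT. Next use of jay: step 12. Cache: [jay dog]
  4. access lime: MISS. Cache: [jay dog lime]
  5. access lime: HIT. Next use of lime: step 6. Cache: [jay dog lime]
  6. access lime: HIT. Next use of lime: step 10. Cache: [jay dog lime]
  7. access dog: HIT. Next use of dog: step 9. Cache: [jay dog lime]
  8. access elk: MISS. Cache: [jay dog lime elk]
  9. access dog: HIT. Next use of dog: step 11. Cache: [jay dog lime elk]
  10. access lime: HIT. Next use of lime: step 13. Cache: [jay dog lime elk]
  11. access dog: HIT. Next use of dog: step 14. Cache: [jay dog lime elk]
  12. access jay: HIT. Next use of jay: step 32. Cache: [jay dog lime elk]
  13. access lime: HIT. Next use of lime: step 16. Cache: [jay dog lime elk]
  14. access dog: HIT. Next use of dog: step 15. Cache: [jay dog lime elk]
  15. access dog: HIT. Next use of dog: step 20. Cache: [jay dog lime elk]
  16. access lime: HIT. Next use of lime: step 17. Cache: [jay dog lime elk]
  17. access lime: HIT. Next use of lime: step 19. Cache: [jay dog lime elk]
  18. access elk: HIT. Next use of elk: step 22. Cache: [jay dog lime elk]
  19. access lime: HIT. Next use of lime: never. Cache: [jay dog lime elk]
  20. access dog: HIT. Next use of dog: step 21. Cache: [jay dog lime elk]
  21. access dog: HIT. Next use of dog: step 25. Cache: [jay dog lime elk]
  22. access elk: HIT. Next use of elk: step 23. Cache: [jay dog lime elk]
  23. access elk: HIT. Next use of elk: step 24. Cache: [jay dog lime elk]
  24. access elk: HIT. Next use of elk: step 30. Cache: [jay dog lime elk]
  25. access dog: HIT. Next use of dog: step 26. Cache: [jay dog lime elk]
  26. access dog: HIT. Next use of dog: step 28. Cache: [jay dog lime elk]
  27. access peach: MISS, evict lime (next use: never). Cache: [jay dog elk peach]
  28. access dog: HIT. Next use of dog: step 34. Cache: [jay dog elk peach]
  29. access peach: HIT. Next use of peach: never. Cache: [jay dog elk peach]
  30. access elk: HIT. Next use of elk: step 31. Cache: [jay dog elk peach]
  31. access elk: HIT. Next use of elk: step 33. Cache: [jay dog elk peach]
  32. access jay: HIT. Next use of jay: never. Cache: [jay dog elk peach]
  33. access elk: HIT. Next use of elk: step 35. Cache: [jay dog elk peach]
  34. access dog: HIT. Next use of dog: never. Cache: [jay dog elk peach]
  35. access elk: HIT. Next use of elk: never. Cache: [jay dog elk peach]
Total: 30 hits, 5 misses, 1 evictions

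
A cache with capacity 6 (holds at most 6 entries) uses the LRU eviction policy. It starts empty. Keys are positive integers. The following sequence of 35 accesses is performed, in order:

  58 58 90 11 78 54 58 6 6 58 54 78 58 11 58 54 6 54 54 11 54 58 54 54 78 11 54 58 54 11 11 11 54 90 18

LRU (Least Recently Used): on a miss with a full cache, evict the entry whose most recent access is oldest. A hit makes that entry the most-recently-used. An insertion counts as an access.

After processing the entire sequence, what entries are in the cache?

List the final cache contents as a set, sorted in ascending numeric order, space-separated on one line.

LRU simulation (capacity=6):
  1. access 58: MISS. Cache (LRU->MRU): [58]
  2. access 58: HIT. Cache (LRU->MRU): [58]
  3. access 90: MISS. Cache (LRU->MRU): [58 90]
  4. access 11: MISS. Cache (LRU->MRU): [58 90 11]
  5. access 78: MISS. Cache (LRU->MRU): [58 90 11 78]
  6. access 54: MISS. Cache (LRU->MRU): [58 90 11 78 54]
  7. access 58: HIT. Cache (LRU->MRU): [90 11 78 54 58]
  8. access 6: MISS. Cache (LRU->MRU): [90 11 78 54 58 6]
  9. access 6: HIT. Cache (LRU->MRU): [90 11 78 54 58 6]
  10. access 58: HIT. Cache (LRU->MRU): [90 11 78 54 6 58]
  11. access 54: HIT. Cache (LRU->MRU): [90 11 78 6 58 54]
  12. access 78: HIT. Cache (LRU->MRU): [90 11 6 58 54 78]
  13. access 58: HIT. Cache (LRU->MRU): [90 11 6 54 78 58]
  14. access 11: HIT. Cache (LRU->MRU): [90 6 54 78 58 11]
  15. access 58: HIT. Cache (LRU->MRU): [90 6 54 78 11 58]
  16. access 54: HIT. Cache (LRU->MRU): [90 6 78 11 58 54]
  17. access 6: HIT. Cache (LRU->MRU): [90 78 11 58 54 6]
  18. access 54: HIT. Cache (LRU->MRU): [90 78 11 58 6 54]
  19. access 54: HIT. Cache (LRU->MRU): [90 78 11 58 6 54]
  20. access 11: HIT. Cache (LRU->MRU): [90 78 58 6 54 11]
  21. access 54: HIT. Cache (LRU->MRU): [90 78 58 6 11 54]
  22. access 58: HIT. Cache (LRU->MRU): [90 78 6 11 54 58]
  23. access 54: HIT. Cache (LRU->MRU): [90 78 6 11 58 54]
  24. access 54: HIT. Cache (LRU->MRU): [90 78 6 11 58 54]
  25. access 78: HIT. Cache (LRU->MRU): [90 6 11 58 54 78]
  26. access 11: HIT. Cache (LRU->MRU): [90 6 58 54 78 11]
  27. access 54: HIT. Cache (LRU->MRU): [90 6 58 78 11 54]
  28. access 58: HIT. Cache (LRU->MRU): [90 6 78 11 54 58]
  29. access 54: HIT. Cache (LRU->MRU): [90 6 78 11 58 54]
  30. access 11: HIT. Cache (LRU->MRU): [90 6 78 58 54 11]
  31. access 11: HIT. Cache (LRU->MRU): [90 6 78 58 54 11]
  32. access 11: HIT. Cache (LRU->MRU): [90 6 78 58 54 11]
  33. access 54: HIT. Cache (LRU->MRU): [90 6 78 58 11 54]
  34. access 90: HIT. Cache (LRU->MRU): [6 78 58 11 54 90]
  35. access 18: MISS, evict 6. Cache (LRU->MRU): [78 58 11 54 90 18]
Total: 28 hits, 7 misses, 1 evictions

Answer: 11 18 54 58 78 90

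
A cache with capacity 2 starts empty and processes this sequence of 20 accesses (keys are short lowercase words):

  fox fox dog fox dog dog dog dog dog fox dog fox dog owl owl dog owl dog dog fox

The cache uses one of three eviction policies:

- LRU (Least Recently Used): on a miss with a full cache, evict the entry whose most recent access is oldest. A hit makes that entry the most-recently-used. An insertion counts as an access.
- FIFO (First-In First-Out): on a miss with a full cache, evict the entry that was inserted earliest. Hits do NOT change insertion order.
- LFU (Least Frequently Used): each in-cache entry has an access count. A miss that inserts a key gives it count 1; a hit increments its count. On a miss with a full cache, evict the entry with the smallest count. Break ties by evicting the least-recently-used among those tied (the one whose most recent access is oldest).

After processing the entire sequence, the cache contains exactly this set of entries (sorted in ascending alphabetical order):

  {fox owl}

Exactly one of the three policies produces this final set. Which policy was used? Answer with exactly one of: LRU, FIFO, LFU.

Simulating under each policy and comparing final sets:
  LRU: final set = {dog fox} -> differs
  FIFO: final set = {fox owl} -> MATCHES target
  LFU: final set = {dog fox} -> differs
Only FIFO produces the target set.

Answer: FIFO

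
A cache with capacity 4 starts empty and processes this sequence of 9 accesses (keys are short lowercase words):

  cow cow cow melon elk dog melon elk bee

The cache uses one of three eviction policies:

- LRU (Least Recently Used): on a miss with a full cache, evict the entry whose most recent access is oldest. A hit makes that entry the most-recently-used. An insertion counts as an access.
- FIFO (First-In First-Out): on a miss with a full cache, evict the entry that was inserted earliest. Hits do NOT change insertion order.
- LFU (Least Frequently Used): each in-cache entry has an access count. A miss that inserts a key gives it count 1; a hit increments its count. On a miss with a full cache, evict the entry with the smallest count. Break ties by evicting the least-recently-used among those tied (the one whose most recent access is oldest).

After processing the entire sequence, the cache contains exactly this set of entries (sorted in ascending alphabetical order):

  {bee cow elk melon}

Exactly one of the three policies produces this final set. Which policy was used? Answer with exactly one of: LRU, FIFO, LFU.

Simulating under each policy and comparing final sets:
  LRU: final set = {bee dog elk melon} -> differs
  FIFO: final set = {bee dog elk melon} -> differs
  LFU: final set = {bee cow elk melon} -> MATCHES target
Only LFU produces the target set.

Answer: LFU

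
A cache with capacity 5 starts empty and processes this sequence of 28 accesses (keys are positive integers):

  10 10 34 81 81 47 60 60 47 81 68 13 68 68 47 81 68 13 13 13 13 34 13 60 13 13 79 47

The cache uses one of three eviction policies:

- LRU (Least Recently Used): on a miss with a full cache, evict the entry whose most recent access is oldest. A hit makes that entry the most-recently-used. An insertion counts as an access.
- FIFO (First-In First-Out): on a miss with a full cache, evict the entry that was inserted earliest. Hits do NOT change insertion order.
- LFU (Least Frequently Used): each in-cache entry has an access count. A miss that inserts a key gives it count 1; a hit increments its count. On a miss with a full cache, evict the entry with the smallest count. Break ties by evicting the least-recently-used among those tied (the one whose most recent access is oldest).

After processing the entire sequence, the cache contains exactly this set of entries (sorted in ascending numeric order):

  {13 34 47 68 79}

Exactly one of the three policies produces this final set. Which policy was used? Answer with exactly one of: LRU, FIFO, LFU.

Simulating under each policy and comparing final sets:
  LRU: final set = {13 34 47 60 79} -> differs
  FIFO: final set = {13 34 47 68 79} -> MATCHES target
  LFU: final set = {13 47 68 79 81} -> differs
Only FIFO produces the target set.

Answer: FIFO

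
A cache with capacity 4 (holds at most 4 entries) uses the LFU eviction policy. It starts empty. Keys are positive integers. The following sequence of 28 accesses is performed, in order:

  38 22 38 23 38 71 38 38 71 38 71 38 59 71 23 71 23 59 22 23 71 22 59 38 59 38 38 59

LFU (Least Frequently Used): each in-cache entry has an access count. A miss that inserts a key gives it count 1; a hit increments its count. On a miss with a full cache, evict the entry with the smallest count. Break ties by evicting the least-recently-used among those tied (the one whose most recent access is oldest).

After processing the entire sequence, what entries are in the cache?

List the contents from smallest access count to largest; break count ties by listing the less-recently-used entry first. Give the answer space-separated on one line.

LFU simulation (capacity=4):
  1. access 38: MISS. Cache: [38(c=1)]
  2. access 22: MISS. Cache: [38(c=1) 22(c=1)]
  3. access 38: HIT, count now 2. Cache: [22(c=1) 38(c=2)]
  4. access 23: MISS. Cache: [22(c=1) 23(c=1) 38(c=2)]
  5. access 38: HIT, count now 3. Cache: [22(c=1) 23(c=1) 38(c=3)]
  6. access 71: MISS. Cache: [22(c=1) 23(c=1) 71(c=1) 38(c=3)]
  7. access 38: HIT, count now 4. Cache: [22(c=1) 23(c=1) 71(c=1) 38(c=4)]
  8. access 38: HIT, count now 5. Cache: [22(c=1) 23(c=1) 71(c=1) 38(c=5)]
  9. access 71: HIT, count now 2. Cache: [22(c=1) 23(c=1) 71(c=2) 38(c=5)]
  10. access 38: HIT, count now 6. Cache: [22(c=1) 23(c=1) 71(c=2) 38(c=6)]
  11. access 71: HIT, count now 3. Cache: [22(c=1) 23(c=1) 71(c=3) 38(c=6)]
  12. access 38: HIT, count now 7. Cache: [22(c=1) 23(c=1) 71(c=3) 38(c=7)]
  13. access 59: MISS, evict 22(c=1). Cache: [23(c=1) 59(c=1) 71(c=3) 38(c=7)]
  14. access 71: HIT, count now 4. Cache: [23(c=1) 59(c=1) 71(c=4) 38(c=7)]
  15. access 23: HIT, count now 2. Cache: [59(c=1) 23(c=2) 71(c=4) 38(c=7)]
  16. access 71: HIT, count now 5. Cache: [59(c=1) 23(c=2) 71(c=5) 38(c=7)]
  17. access 23: HIT, count now 3. Cache: [59(c=1) 23(c=3) 71(c=5) 38(c=7)]
  18. access 59: HIT, count now 2. Cache: [59(c=2) 23(c=3) 71(c=5) 38(c=7)]
  19. access 22: MISS, evict 59(c=2). Cache: [22(c=1) 23(c=3) 71(c=5) 38(c=7)]
  20. access 23: HIT, count now 4. Cache: [22(c=1) 23(c=4) 71(c=5) 38(c=7)]
  21. access 71: HIT, count now 6. Cache: [22(c=1) 23(c=4) 71(c=6) 38(c=7)]
  22. access 22: HIT, count now 2. Cache: [22(c=2) 23(c=4) 71(c=6) 38(c=7)]
  23. access 59: MISS, evict 22(c=2). Cache: [59(c=1) 23(c=4) 71(c=6) 38(c=7)]
  24. access 38: HIT, count now 8. Cache: [59(c=1) 23(c=4) 71(c=6) 38(c=8)]
  25. access 59: HIT, count now 2. Cache: [59(c=2) 23(c=4) 71(c=6) 38(c=8)]
  26. access 38: HIT, count now 9. Cache: [59(c=2) 23(c=4) 71(c=6) 38(c=9)]
  27. access 38: HIT, count now 10. Cache: [59(c=2) 23(c=4) 71(c=6) 38(c=10)]
  28. access 59: HIT, count now 3. Cache: [59(c=3) 23(c=4) 71(c=6) 38(c=10)]
Total: 21 hits, 7 misses, 3 evictions

Answer: 59 23 71 38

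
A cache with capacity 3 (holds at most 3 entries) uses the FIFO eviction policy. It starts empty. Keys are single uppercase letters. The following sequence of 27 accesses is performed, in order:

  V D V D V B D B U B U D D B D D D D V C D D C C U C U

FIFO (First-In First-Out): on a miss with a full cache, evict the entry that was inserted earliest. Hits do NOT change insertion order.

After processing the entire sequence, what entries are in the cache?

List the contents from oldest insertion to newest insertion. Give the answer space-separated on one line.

FIFO simulation (capacity=3):
  1. access V: MISS. Cache (old->new): [V]
  2. access D: MISS. Cache (old->new): [V D]
  3. access V: HIT. Cache (old->new): [V D]
  4. access D: HIT. Cache (old->new): [V D]
  5. access V: HIT. Cache (old->new): [V D]
  6. access B: MISS. Cache (old->new): [V D B]
  7. access D: HIT. Cache (old->new): [V D B]
  8. access B: HIT. Cache (old->new): [V D B]
  9. access U: MISS, evict V. Cache (old->new): [D B U]
  10. access B: HIT. Cache (old->new): [D B U]
  11. access U: HIT. Cache (old->new): [D B U]
  12. access D: HIT. Cache (old->new): [D B U]
  13. access D: HIT. Cache (old->new): [D B U]
  14. access B: HIT. Cache (old->new): [D B U]
  15. access D: HIT. Cache (old->new): [D B U]
  16. access D: HIT. Cache (old->new): [D B U]
  17. access D: HIT. Cache (old->new): [D B U]
  18. access D: HIT. Cache (old->new): [D B U]
  19. access V: MISS, evict D. Cache (old->new): [B U V]
  20. access C: MISS, evict B. Cache (old->new): [U V C]
  21. access D: MISS, evict U. Cache (old->new): [V C D]
  22. access D: HIT. Cache (old->new): [V C D]
  23. access C: HIT. Cache (old->new): [V C D]
  24. access C: HIT. Cache (old->new): [V C D]
  25. access U: MISS, evict V. Cache (old->new): [C D U]
  26. access C: HIT. Cache (old->new): [C D U]
  27. access U: HIT. Cache (old->new): [C D U]
Total: 19 hits, 8 misses, 5 evictions

Answer: C D U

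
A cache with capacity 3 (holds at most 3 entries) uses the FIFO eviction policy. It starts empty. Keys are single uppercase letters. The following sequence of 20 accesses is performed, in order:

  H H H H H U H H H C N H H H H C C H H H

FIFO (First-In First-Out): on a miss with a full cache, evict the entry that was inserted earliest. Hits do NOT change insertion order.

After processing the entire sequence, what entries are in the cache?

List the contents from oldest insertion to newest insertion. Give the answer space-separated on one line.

Answer: C N H

Derivation:
FIFO simulation (capacity=3):
  1. access H: MISS. Cache (old->new): [H]
  2. access H: HIT. Cache (old->new): [H]
  3. access H: HIT. Cache (old->new): [H]
  4. access H: HIT. Cache (old->new): [H]
  5. access H: HIT. Cache (old->new): [H]
  6. access U: MISS. Cache (old->new): [H U]
  7. access H: HIT. Cache (old->new): [H U]
  8. access H: HIT. Cache (old->new): [H U]
  9. access H: HIT. Cache (old->new): [H U]
  10. access C: MISS. Cache (old->new): [H U C]
  11. access N: MISS, evict H. Cache (old->new): [U C N]
  12. access H: MISS, evict U. Cache (old->new): [C N H]
  13. access H: HIT. Cache (old->new): [C N H]
  14. access H: HIT. Cache (old->new): [C N H]
  15. access H: HIT. Cache (old->new): [C N H]
  16. access C: HIT. Cache (old->new): [C N H]
  17. access C: HIT. Cache (old->new): [C N H]
  18. access H: HIT. Cache (old->new): [C N H]
  19. access H: HIT. Cache (old->new): [C N H]
  20. access H: HIT. Cache (old->new): [C N H]
Total: 15 hits, 5 misses, 2 evictions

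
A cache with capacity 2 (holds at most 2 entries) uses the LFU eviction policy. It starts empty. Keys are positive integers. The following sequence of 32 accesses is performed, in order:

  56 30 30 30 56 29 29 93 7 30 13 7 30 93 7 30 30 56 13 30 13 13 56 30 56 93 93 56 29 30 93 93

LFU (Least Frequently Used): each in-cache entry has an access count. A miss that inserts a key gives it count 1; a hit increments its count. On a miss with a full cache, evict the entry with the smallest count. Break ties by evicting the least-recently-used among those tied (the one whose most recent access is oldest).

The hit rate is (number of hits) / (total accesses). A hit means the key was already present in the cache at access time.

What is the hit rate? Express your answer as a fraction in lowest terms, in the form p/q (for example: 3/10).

Answer: 1/2

Derivation:
LFU simulation (capacity=2):
  1. access 56: MISS. Cache: [56(c=1)]
  2. access 30: MISS. Cache: [56(c=1) 30(c=1)]
  3. access 30: HIT, count now 2. Cache: [56(c=1) 30(c=2)]
  4. access 30: HIT, count now 3. Cache: [56(c=1) 30(c=3)]
  5. access 56: HIT, count now 2. Cache: [56(c=2) 30(c=3)]
  6. access 29: MISS, evict 56(c=2). Cache: [29(c=1) 30(c=3)]
  7. access 29: HIT, count now 2. Cache: [29(c=2) 30(c=3)]
  8. access 93: MISS, evict 29(c=2). Cache: [93(c=1) 30(c=3)]
  9. access 7: MISS, evict 93(c=1). Cache: [7(c=1) 30(c=3)]
  10. access 30: HIT, count now 4. Cache: [7(c=1) 30(c=4)]
  11. access 13: MISS, evict 7(c=1). Cache: [13(c=1) 30(c=4)]
  12. access 7: MISS, evict 13(c=1). Cache: [7(c=1) 30(c=4)]
  13. access 30: HIT, count now 5. Cache: [7(c=1) 30(c=5)]
  14. access 93: MISS, evict 7(c=1). Cache: [93(c=1) 30(c=5)]
  15. access 7: MISS, evict 93(c=1). Cache: [7(c=1) 30(c=5)]
  16. access 30: HIT, count now 6. Cache: [7(c=1) 30(c=6)]
  17. access 30: HIT, count now 7. Cache: [7(c=1) 30(c=7)]
  18. access 56: MISS, evict 7(c=1). Cache: [56(c=1) 30(c=7)]
  19. access 13: MISS, evict 56(c=1). Cache: [13(c=1) 30(c=7)]
  20. access 30: HIT, count now 8. Cache: [13(c=1) 30(c=8)]
  21. access 13: HIT, count now 2. Cache: [13(c=2) 30(c=8)]
  22. access 13: HIT, count now 3. Cache: [13(c=3) 30(c=8)]
  23. access 56: MISS, evict 13(c=3). Cache: [56(c=1) 30(c=8)]
  24. access 30: HIT, count now 9. Cache: [56(c=1) 30(c=9)]
  25. access 56: HIT, count now 2. Cache: [56(c=2) 30(c=9)]
  26. access 93: MISS, evict 56(c=2). Cache: [93(c=1) 30(c=9)]
  27. access 93: HIT, count now 2. Cache: [93(c=2) 30(c=9)]
  28. access 56: MISS, evict 93(c=2). Cache: [56(c=1) 30(c=9)]
  29. access 29: MISS, evict 56(c=1). Cache: [29(c=1) 30(c=9)]
  30. access 30: HIT, count now 10. Cache: [29(c=1) 30(c=10)]
  31. access 93: MISS, evict 29(c=1). Cache: [93(c=1) 30(c=10)]
  32. access 93: HIT, count now 2. Cache: [93(c=2) 30(c=10)]
Total: 16 hits, 16 misses, 14 evictions

Hit rate = 16/32 = 1/2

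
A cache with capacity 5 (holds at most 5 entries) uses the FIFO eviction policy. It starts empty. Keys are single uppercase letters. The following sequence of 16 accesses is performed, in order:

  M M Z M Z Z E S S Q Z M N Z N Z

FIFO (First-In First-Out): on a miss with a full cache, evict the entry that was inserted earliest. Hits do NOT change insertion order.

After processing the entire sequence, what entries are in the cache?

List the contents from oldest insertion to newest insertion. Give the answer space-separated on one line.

Answer: Z E S Q N

Derivation:
FIFO simulation (capacity=5):
  1. access M: MISS. Cache (old->new): [M]
  2. access M: HIT. Cache (old->new): [M]
  3. access Z: MISS. Cache (old->new): [M Z]
  4. access M: HIT. Cache (old->new): [M Z]
  5. access Z: HIT. Cache (old->new): [M Z]
  6. access Z: HIT. Cache (old->new): [M Z]
  7. access E: MISS. Cache (old->new): [M Z E]
  8. access S: MISS. Cache (old->new): [M Z E S]
  9. access S: HIT. Cache (old->new): [M Z E S]
  10. access Q: MISS. Cache (old->new): [M Z E S Q]
  11. access Z: HIT. Cache (old->new): [M Z E S Q]
  12. access M: HIT. Cache (old->new): [M Z E S Q]
  13. access N: MISS, evict M. Cache (old->new): [Z E S Q N]
  14. access Z: HIT. Cache (old->new): [Z E S Q N]
  15. access N: HIT. Cache (old->new): [Z E S Q N]
  16. access Z: HIT. Cache (old->new): [Z E S Q N]
Total: 10 hits, 6 misses, 1 evictions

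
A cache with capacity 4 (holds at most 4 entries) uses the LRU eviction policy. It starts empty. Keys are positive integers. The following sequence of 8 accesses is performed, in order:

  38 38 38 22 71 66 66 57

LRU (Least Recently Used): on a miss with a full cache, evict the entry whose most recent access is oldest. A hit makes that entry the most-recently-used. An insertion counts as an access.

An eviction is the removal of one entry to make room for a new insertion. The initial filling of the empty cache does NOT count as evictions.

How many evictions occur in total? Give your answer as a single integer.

Answer: 1

Derivation:
LRU simulation (capacity=4):
  1. access 38: MISS. Cache (LRU->MRU): [38]
  2. access 38: HIT. Cache (LRU->MRU): [38]
  3. access 38: HIT. Cache (LRU->MRU): [38]
  4. access 22: MISS. Cache (LRU->MRU): [38 22]
  5. access 71: MISS. Cache (LRU->MRU): [38 22 71]
  6. access 66: MISS. Cache (LRU->MRU): [38 22 71 66]
  7. access 66: HIT. Cache (LRU->MRU): [38 22 71 66]
  8. access 57: MISS, evict 38. Cache (LRU->MRU): [22 71 66 57]
Total: 3 hits, 5 misses, 1 evictions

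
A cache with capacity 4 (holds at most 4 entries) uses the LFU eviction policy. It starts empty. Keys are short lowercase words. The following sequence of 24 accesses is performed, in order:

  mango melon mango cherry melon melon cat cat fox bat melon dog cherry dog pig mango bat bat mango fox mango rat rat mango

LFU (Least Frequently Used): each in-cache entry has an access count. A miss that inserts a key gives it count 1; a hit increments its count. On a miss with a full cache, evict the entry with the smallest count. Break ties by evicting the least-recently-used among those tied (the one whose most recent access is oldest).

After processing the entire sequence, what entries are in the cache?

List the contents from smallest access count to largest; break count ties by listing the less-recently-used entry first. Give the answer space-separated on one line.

LFU simulation (capacity=4):
  1. access mango: MISS. Cache: [mango(c=1)]
  2. access melon: MISS. Cache: [mango(c=1) melon(c=1)]
  3. access mango: HIT, count now 2. Cache: [melon(c=1) mango(c=2)]
  4. access cherry: MISS. Cache: [melon(c=1) cherry(c=1) mango(c=2)]
  5. access melon: HIT, count now 2. Cache: [cherry(c=1) mango(c=2) melon(c=2)]
  6. access melon: HIT, count now 3. Cache: [cherry(c=1) mango(c=2) melon(c=3)]
  7. access cat: MISS. Cache: [cherry(c=1) cat(c=1) mango(c=2) melon(c=3)]
  8. access cat: HIT, count now 2. Cache: [cherry(c=1) mango(c=2) cat(c=2) melon(c=3)]
  9. access fox: MISS, evict cherry(c=1). Cache: [fox(c=1) mango(c=2) cat(c=2) melon(c=3)]
  10. access bat: MISS, evict fox(c=1). Cache: [bat(c=1) mango(c=2) cat(c=2) melon(c=3)]
  11. access melon: HIT, count now 4. Cache: [bat(c=1) mango(c=2) cat(c=2) melon(c=4)]
  12. access dog: MISS, evict bat(c=1). Cache: [dog(c=1) mango(c=2) cat(c=2) melon(c=4)]
  13. access cherry: MISS, evict dog(c=1). Cache: [cherry(c=1) mango(c=2) cat(c=2) melon(c=4)]
  14. access dog: MISS, evict cherry(c=1). Cache: [dog(c=1) mango(c=2) cat(c=2) melon(c=4)]
  15. access pig: MISS, evict dog(c=1). Cache: [pig(c=1) mango(c=2) cat(c=2) melon(c=4)]
  16. access mango: HIT, count now 3. Cache: [pig(c=1) cat(c=2) mango(c=3) melon(c=4)]
  17. access bat: MISS, evict pig(c=1). Cache: [bat(c=1) cat(c=2) mango(c=3) melon(c=4)]
  18. access bat: HIT, count now 2. Cache: [cat(c=2) bat(c=2) mango(c=3) melon(c=4)]
  19. access mango: HIT, count now 4. Cache: [cat(c=2) bat(c=2) melon(c=4) mango(c=4)]
  20. access fox: MISS, evict cat(c=2). Cache: [fox(c=1) bat(c=2) melon(c=4) mango(c=4)]
  21. access mango: HIT, count now 5. Cache: [fox(c=1) bat(c=2) melon(c=4) mango(c=5)]
  22. access rat: MISS, evict fox(c=1). Cache: [rat(c=1) bat(c=2) melon(c=4) mango(c=5)]
  23. access rat: HIT, count now 2. Cache: [bat(c=2) rat(c=2) melon(c=4) mango(c=5)]
  24. access mango: HIT, count now 6. Cache: [bat(c=2) rat(c=2) melon(c=4) mango(c=6)]
Total: 11 hits, 13 misses, 9 evictions

Answer: bat rat melon mango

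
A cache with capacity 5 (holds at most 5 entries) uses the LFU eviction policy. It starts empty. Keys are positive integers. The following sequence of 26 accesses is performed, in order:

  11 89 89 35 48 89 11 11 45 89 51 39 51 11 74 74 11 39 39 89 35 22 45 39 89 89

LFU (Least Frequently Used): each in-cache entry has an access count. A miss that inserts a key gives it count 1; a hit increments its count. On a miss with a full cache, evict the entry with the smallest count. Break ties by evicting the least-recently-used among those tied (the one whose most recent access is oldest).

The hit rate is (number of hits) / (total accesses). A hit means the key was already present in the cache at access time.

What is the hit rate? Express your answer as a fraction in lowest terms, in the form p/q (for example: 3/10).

LFU simulation (capacity=5):
  1. access 11: MISS. Cache: [11(c=1)]
  2. access 89: MISS. Cache: [11(c=1) 89(c=1)]
  3. access 89: HIT, count now 2. Cache: [11(c=1) 89(c=2)]
  4. access 35: MISS. Cache: [11(c=1) 35(c=1) 89(c=2)]
  5. access 48: MISS. Cache: [11(c=1) 35(c=1) 48(c=1) 89(c=2)]
  6. access 89: HIT, count now 3. Cache: [11(c=1) 35(c=1) 48(c=1) 89(c=3)]
  7. access 11: HIT, count now 2. Cache: [35(c=1) 48(c=1) 11(c=2) 89(c=3)]
  8. access 11: HIT, count now 3. Cache: [35(c=1) 48(c=1) 89(c=3) 11(c=3)]
  9. access 45: MISS. Cache: [35(c=1) 48(c=1) 45(c=1) 89(c=3) 11(c=3)]
  10. access 89: HIT, count now 4. Cache: [35(c=1) 48(c=1) 45(c=1) 11(c=3) 89(c=4)]
  11. access 51: MISS, evict 35(c=1). Cache: [48(c=1) 45(c=1) 51(c=1) 11(c=3) 89(c=4)]
  12. access 39: MISS, evict 48(c=1). Cache: [45(c=1) 51(c=1) 39(c=1) 11(c=3) 89(c=4)]
  13. access 51: HIT, count now 2. Cache: [45(c=1) 39(c=1) 51(c=2) 11(c=3) 89(c=4)]
  14. access 11: HIT, count now 4. Cache: [45(c=1) 39(c=1) 51(c=2) 89(c=4) 11(c=4)]
  15. access 74: MISS, evict 45(c=1). Cache: [39(c=1) 74(c=1) 51(c=2) 89(c=4) 11(c=4)]
  16. access 74: HIT, count now 2. Cache: [39(c=1) 51(c=2) 74(c=2) 89(c=4) 11(c=4)]
  17. access 11: HIT, count now 5. Cache: [39(c=1) 51(c=2) 74(c=2) 89(c=4) 11(c=5)]
  18. access 39: HIT, count now 2. Cache: [51(c=2) 74(c=2) 39(c=2) 89(c=4) 11(c=5)]
  19. access 39: HIT, count now 3. Cache: [51(c=2) 74(c=2) 39(c=3) 89(c=4) 11(c=5)]
  20. access 89: HIT, count now 5. Cache: [51(c=2) 74(c=2) 39(c=3) 11(c=5) 89(c=5)]
  21. access 35: MISS, evict 51(c=2). Cache: [35(c=1) 74(c=2) 39(c=3) 11(c=5) 89(c=5)]
  22. access 22: MISS, evict 35(c=1). Cache: [22(c=1) 74(c=2) 39(c=3) 11(c=5) 89(c=5)]
  23. access 45: MISS, evict 22(c=1). Cache: [45(c=1) 74(c=2) 39(c=3) 11(c=5) 89(c=5)]
  24. access 39: HIT, count now 4. Cache: [45(c=1) 74(c=2) 39(c=4) 11(c=5) 89(c=5)]
  25. access 89: HIT, count now 6. Cache: [45(c=1) 74(c=2) 39(c=4) 11(c=5) 89(c=6)]
  26. access 89: HIT, count now 7. Cache: [45(c=1) 74(c=2) 39(c=4) 11(c=5) 89(c=7)]
Total: 15 hits, 11 misses, 6 evictions

Hit rate = 15/26

Answer: 15/26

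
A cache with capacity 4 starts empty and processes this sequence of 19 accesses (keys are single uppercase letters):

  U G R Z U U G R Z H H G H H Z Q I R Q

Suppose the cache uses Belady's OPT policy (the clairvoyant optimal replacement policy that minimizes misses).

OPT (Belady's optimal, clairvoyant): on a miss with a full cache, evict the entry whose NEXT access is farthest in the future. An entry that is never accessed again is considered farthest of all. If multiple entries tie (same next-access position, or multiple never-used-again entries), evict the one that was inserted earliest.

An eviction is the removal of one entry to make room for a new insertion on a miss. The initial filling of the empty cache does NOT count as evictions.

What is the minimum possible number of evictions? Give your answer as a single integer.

Answer: 3

Derivation:
OPT (Belady) simulation (capacity=4):
  1. access U: MISS. Cache: [U]
  2. access G: MISS. Cache: [U G]
  3. access R: MISS. Cache: [U G R]
  4. access Z: MISS. Cache: [U G R Z]
  5. access U: HIT. Next use of U: step 6. Cache: [U G R Z]
  6. access U: HIT. Next use of U: never. Cache: [U G R Z]
  7. access G: HIT. Next use of G: step 12. Cache: [U G R Z]
  8. access R: HIT. Next use of R: step 18. Cache: [U G R Z]
  9. access Z: HIT. Next use of Z: step 15. Cache: [U G R Z]
  10. access H: MISS, evict U (next use: never). Cache: [G R Z H]
  11. access H: HIT. Next use of H: step 13. Cache: [G R Z H]
  12. access G: HIT. Next use of G: never. Cache: [G R Z H]
  13. access H: HIT. Next use of H: step 14. Cache: [G R Z H]
  14. access H: HIT. Next use of H: never. Cache: [G R Z H]
  15. access Z: HIT. Next use of Z: never. Cache: [G R Z H]
  16. access Q: MISS, evict G (next use: never). Cache: [R Z H Q]
  17. access I: MISS, evict Z (next use: never). Cache: [R H Q I]
  18. access R: HIT. Next use of R: never. Cache: [R H Q I]
  19. access Q: HIT. Next use of Q: never. Cache: [R H Q I]
Total: 12 hits, 7 misses, 3 evictions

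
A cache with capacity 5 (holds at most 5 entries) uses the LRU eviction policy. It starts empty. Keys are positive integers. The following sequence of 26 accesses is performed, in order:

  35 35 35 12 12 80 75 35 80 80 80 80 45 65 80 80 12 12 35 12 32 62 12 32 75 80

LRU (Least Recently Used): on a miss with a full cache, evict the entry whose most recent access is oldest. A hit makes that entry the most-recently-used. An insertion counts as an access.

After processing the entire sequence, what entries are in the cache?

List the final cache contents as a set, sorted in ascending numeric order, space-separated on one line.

LRU simulation (capacity=5):
  1. access 35: MISS. Cache (LRU->MRU): [35]
  2. access 35: HIT. Cache (LRU->MRU): [35]
  3. access 35: HIT. Cache (LRU->MRU): [35]
  4. access 12: MISS. Cache (LRU->MRU): [35 12]
  5. access 12: HIT. Cache (LRU->MRU): [35 12]
  6. access 80: MISS. Cache (LRU->MRU): [35 12 80]
  7. access 75: MISS. Cache (LRU->MRU): [35 12 80 75]
  8. access 35: HIT. Cache (LRU->MRU): [12 80 75 35]
  9. access 80: HIT. Cache (LRU->MRU): [12 75 35 80]
  10. access 80: HIT. Cache (LRU->MRU): [12 75 35 80]
  11. access 80: HIT. Cache (LRU->MRU): [12 75 35 80]
  12. access 80: HIT. Cache (LRU->MRU): [12 75 35 80]
  13. access 45: MISS. Cache (LRU->MRU): [12 75 35 80 45]
  14. access 65: MISS, evict 12. Cache (LRU->MRU): [75 35 80 45 65]
  15. access 80: HIT. Cache (LRU->MRU): [75 35 45 65 80]
  16. access 80: HIT. Cache (LRU->MRU): [75 35 45 65 80]
  17. access 12: MISS, evict 75. Cache (LRU->MRU): [35 45 65 80 12]
  18. access 12: HIT. Cache (LRU->MRU): [35 45 65 80 12]
  19. access 35: HIT. Cache (LRU->MRU): [45 65 80 12 35]
  20. access 12: HIT. Cache (LRU->MRU): [45 65 80 35 12]
  21. access 32: MISS, evict 45. Cache (LRU->MRU): [65 80 35 12 32]
  22. access 62: MISS, evict 65. Cache (LRU->MRU): [80 35 12 32 62]
  23. access 12: HIT. Cache (LRU->MRU): [80 35 32 62 12]
  24. access 32: HIT. Cache (LRU->MRU): [80 35 62 12 32]
  25. access 75: MISS, evict 80. Cache (LRU->MRU): [35 62 12 32 75]
  26. access 80: MISS, evict 35. Cache (LRU->MRU): [62 12 32 75 80]
Total: 15 hits, 11 misses, 6 evictions

Answer: 12 32 62 75 80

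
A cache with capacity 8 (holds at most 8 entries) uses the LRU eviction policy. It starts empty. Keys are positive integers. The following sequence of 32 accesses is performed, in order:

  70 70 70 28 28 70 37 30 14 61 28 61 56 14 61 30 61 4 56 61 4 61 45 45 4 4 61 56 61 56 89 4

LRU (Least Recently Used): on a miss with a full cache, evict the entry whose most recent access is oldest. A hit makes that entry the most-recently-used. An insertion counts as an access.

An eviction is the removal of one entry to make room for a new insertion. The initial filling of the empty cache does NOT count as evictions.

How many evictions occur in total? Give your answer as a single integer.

LRU simulation (capacity=8):
  1. access 70: MISS. Cache (LRU->MRU): [70]
  2. access 70: HIT. Cache (LRU->MRU): [70]
  3. access 70: HIT. Cache (LRU->MRU): [70]
  4. access 28: MISS. Cache (LRU->MRU): [70 28]
  5. access 28: HIT. Cache (LRU->MRU): [70 28]
  6. access 70: HIT. Cache (LRU->MRU): [28 70]
  7. access 37: MISS. Cache (LRU->MRU): [28 70 37]
  8. access 30: MISS. Cache (LRU->MRU): [28 70 37 30]
  9. access 14: MISS. Cache (LRU->MRU): [28 70 37 30 14]
  10. access 61: MISS. Cache (LRU->MRU): [28 70 37 30 14 61]
  11. access 28: HIT. Cache (LRU->MRU): [70 37 30 14 61 28]
  12. access 61: HIT. Cache (LRU->MRU): [70 37 30 14 28 61]
  13. access 56: MISS. Cache (LRU->MRU): [70 37 30 14 28 61 56]
  14. access 14: HIT. Cache (LRU->MRU): [70 37 30 28 61 56 14]
  15. access 61: HIT. Cache (LRU->MRU): [70 37 30 28 56 14 61]
  16. access 30: HIT. Cache (LRU->MRU): [70 37 28 56 14 61 30]
  17. access 61: HIT. Cache (LRU->MRU): [70 37 28 56 14 30 61]
  18. access 4: MISS. Cache (LRU->MRU): [70 37 28 56 14 30 61 4]
  19. access 56: HIT. Cache (LRU->MRU): [70 37 28 14 30 61 4 56]
  20. access 61: HIT. Cache (LRU->MRU): [70 37 28 14 30 4 56 61]
  21. access 4: HIT. Cache (LRU->MRU): [70 37 28 14 30 56 61 4]
  22. access 61: HIT. Cache (LRU->MRU): [70 37 28 14 30 56 4 61]
  23. access 45: MISS, evict 70. Cache (LRU->MRU): [37 28 14 30 56 4 61 45]
  24. access 45: HIT. Cache (LRU->MRU): [37 28 14 30 56 4 61 45]
  25. access 4: HIT. Cache (LRU->MRU): [37 28 14 30 56 61 45 4]
  26. access 4: HIT. Cache (LRU->MRU): [37 28 14 30 56 61 45 4]
  27. access 61: HIT. Cache (LRU->MRU): [37 28 14 30 56 45 4 61]
  28. access 56: HIT. Cache (LRU->MRU): [37 28 14 30 45 4 61 56]
  29. access 61: HIT. Cache (LRU->MRU): [37 28 14 30 45 4 56 61]
  30. access 56: HIT. Cache (LRU->MRU): [37 28 14 30 45 4 61 56]
  31. access 89: MISS, evict 37. Cache (LRU->MRU): [28 14 30 45 4 61 56 89]
  32. access 4: HIT. Cache (LRU->MRU): [28 14 30 45 61 56 89 4]
Total: 22 hits, 10 misses, 2 evictions

Answer: 2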